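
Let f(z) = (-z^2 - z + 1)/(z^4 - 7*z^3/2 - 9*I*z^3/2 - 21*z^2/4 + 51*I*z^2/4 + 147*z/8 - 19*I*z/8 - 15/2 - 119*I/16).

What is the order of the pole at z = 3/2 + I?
3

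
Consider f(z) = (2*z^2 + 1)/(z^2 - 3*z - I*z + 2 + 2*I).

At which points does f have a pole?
The singularities of f are the zeros of the denominator. Factoring,
  z^2 - 3*z - I*z + 2 + 2*I = (z - 1 - I)*(z - 2)
so the candidates are z = 1 + I, z = 2.

Check the numerator P(z) = 2*z^2 + 1 at each one:
  P(1 + I) = 1 + 4*I ≠ 0, so z = 1 + I is a (simple) pole.
  P(2) = 9 ≠ 0, so z = 2 is a (simple) pole.

Poles of f: {1 + I, 2}

Final answer: {1 + I, 2}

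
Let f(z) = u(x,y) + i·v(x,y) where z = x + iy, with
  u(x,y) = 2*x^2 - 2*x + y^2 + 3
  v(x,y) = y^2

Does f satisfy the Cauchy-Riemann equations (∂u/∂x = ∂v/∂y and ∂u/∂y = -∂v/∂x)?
∂u/∂x = 4*x - 2
∂v/∂y = 2*y
∂u/∂y = 2*y
∂v/∂x = 0
∂u/∂x ≠ ∂v/∂y and ∂u/∂y ≠ -∂v/∂x; the Cauchy-Riemann equations are not satisfied, so f is not analytic.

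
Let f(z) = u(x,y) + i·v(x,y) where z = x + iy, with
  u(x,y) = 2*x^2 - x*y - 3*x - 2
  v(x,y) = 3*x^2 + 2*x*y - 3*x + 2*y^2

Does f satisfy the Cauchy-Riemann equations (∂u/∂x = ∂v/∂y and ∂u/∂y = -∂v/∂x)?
∂u/∂x = 4*x - y - 3
∂v/∂y = 2*x + 4*y
∂u/∂y = -x
∂v/∂x = 6*x + 2*y - 3
∂u/∂x ≠ ∂v/∂y and ∂u/∂y ≠ -∂v/∂x; the Cauchy-Riemann equations are not satisfied, so f is not analytic.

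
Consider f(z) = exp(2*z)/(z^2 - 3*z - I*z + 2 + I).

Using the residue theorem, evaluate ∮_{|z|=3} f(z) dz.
By the residue theorem, ∮_C f(z) dz = 2πi · (sum of the residues of f at the poles inside |z| = 3).

The denominator factors as (z - 2 - I)*(z - 1), so the singularities of f are simple poles at z = 2 + I, z = 1.
  |2 + I|² = 5 < 9 = 3², so this pole is inside the contour.
  |1|² = 1 < 9 = 3², so this pole is inside the contour.

With P(z) = exp(2*z) and Q(z) = z^2 - 3*z - I*z + 2 + I, each pole is simple, so Res(f, z₀) = P(z₀)/Q'(z₀) with Q'(z) = 2*z - 3 - I.
  Res(f, 2 + I) = P(2 + I)/Q'(2 + I) = (exp(4 + 2*I))/(1 + I) = (1/2 - I/2)*exp(4 + 2*I)
  Res(f, 1) = P(1)/Q'(1) = (exp(2))/(-1 - I) = (-1/2 + I/2)*exp(2)

Sum of residues inside C: (-1/2 + I/2)*exp(2) + (1/2 - I/2)*exp(4 + 2*I)
∮_C f(z) dz = 2πi · ((-1/2 + I/2)*exp(2) + (1/2 - I/2)*exp(4 + 2*I)) = pi*(-1 - I)*exp(2) + pi*(1 + I)*exp(4 + 2*I)

Final answer: pi*(-1 - I)*exp(2) + pi*(1 + I)*exp(4 + 2*I)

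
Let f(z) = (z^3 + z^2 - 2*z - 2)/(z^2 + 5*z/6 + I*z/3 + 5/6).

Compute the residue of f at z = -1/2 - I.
Write f(z) = P(z)/Q(z) with P(z) = z^3 + z^2 - 2*z - 2 and Q(z) = z^2 + 5*z/6 + I*z/3 + 5/6.
The denominator factors as Q(z) = (z + 1/3 - 2*I/3)*(z + 1/2 + I), so z = -1/2 - I is a simple zero of Q and P is analytic there; z = -1/2 - I is therefore a simple pole and
  Res(f, z₀) = P(z₀)/Q'(z₀).

Q'(z) = 2*z + 5/6 + I/3, so Q'(-1/2 - I) = -1/6 - 5*I/3.
P(-1/2 - I) = -3/8 + 13*I/4.

Res(f, -1/2 - I) = (-3/8 + 13*I/4)/(-1/6 - 5*I/3) = -771/404 - 42*I/101

Final answer: -771/404 - 42*I/101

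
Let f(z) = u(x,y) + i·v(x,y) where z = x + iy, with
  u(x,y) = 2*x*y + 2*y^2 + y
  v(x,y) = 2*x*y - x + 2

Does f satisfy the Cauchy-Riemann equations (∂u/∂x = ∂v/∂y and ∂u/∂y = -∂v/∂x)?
∂u/∂x = 2*y
∂v/∂y = 2*x
∂u/∂y = 2*x + 4*y + 1
∂v/∂x = 2*y - 1
∂u/∂x ≠ ∂v/∂y and ∂u/∂y ≠ -∂v/∂x; the Cauchy-Riemann equations are not satisfied, so f is not analytic.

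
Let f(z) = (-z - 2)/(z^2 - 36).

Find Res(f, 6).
Write f(z) = P(z)/Q(z) with P(z) = -z - 2 and Q(z) = z^2 - 36.
The denominator factors as Q(z) = (z - 6)*(z + 6), so z = 6 is a simple zero of Q and P is analytic there; z = 6 is therefore a simple pole and
  Res(f, z₀) = P(z₀)/Q'(z₀).

Q'(z) = 2*z, so Q'(6) = 12.
P(6) = -8.

Res(f, 6) = (-8)/(12) = -2/3

Final answer: -2/3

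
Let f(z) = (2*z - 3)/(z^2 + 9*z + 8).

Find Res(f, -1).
Write f(z) = P(z)/Q(z) with P(z) = 2*z - 3 and Q(z) = z^2 + 9*z + 8.
The denominator factors as Q(z) = (z + 8)*(z + 1), so z = -1 is a simple zero of Q and P is analytic there; z = -1 is therefore a simple pole and
  Res(f, z₀) = P(z₀)/Q'(z₀).

Q'(z) = 2*z + 9, so Q'(-1) = 7.
P(-1) = -5.

Res(f, -1) = (-5)/(7) = -5/7

Final answer: -5/7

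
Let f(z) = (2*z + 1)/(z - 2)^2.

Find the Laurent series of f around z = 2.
Put w = z - (2), i.e. z = w + 2. The denominator is w^2, so it suffices to rewrite the numerator in powers of w.

P(z) = 2*z + 1
P(w + 2) = 5 + 2*w

Dividing each term by w^2:
  f = 5/w^2 + 2/w

Substituting back w = z - 2:
  f(z) = 5/(z - 2)^2 + 2/(z - 2)

The series is finite because the numerator is a polynomial; the negative powers form the principal part, and the coefficient of 1/(z - 2) gives Res(f, 2) = 2.

Final answer: 5/(z - 2)^2 + 2/(z - 2)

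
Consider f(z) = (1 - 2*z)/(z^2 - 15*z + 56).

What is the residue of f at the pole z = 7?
Write f(z) = P(z)/Q(z) with P(z) = 1 - 2*z and Q(z) = z^2 - 15*z + 56.
The denominator factors as Q(z) = (z - 7)*(z - 8), so z = 7 is a simple zero of Q and P is analytic there; z = 7 is therefore a simple pole and
  Res(f, z₀) = P(z₀)/Q'(z₀).

Q'(z) = 2*z - 15, so Q'(7) = -1.
P(7) = -13.

Res(f, 7) = (-13)/(-1) = 13

Final answer: 13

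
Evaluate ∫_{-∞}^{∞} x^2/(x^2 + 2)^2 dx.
sqrt(2)*pi/4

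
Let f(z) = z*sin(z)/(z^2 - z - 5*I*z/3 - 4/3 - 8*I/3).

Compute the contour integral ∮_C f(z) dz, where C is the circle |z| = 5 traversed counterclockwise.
By the residue theorem, ∮_C f(z) dz = 2πi · (sum of the residues of f at the poles inside |z| = 5).

The denominator factors as (z + 1 + I/3)*(z - 2 - 2*I), so the singularities of f are simple poles at z = -1 - I/3, z = 2 + 2*I.
  |-1 - I/3|² = 10/9 < 25 = 5², so this pole is inside the contour.
  |2 + 2*I|² = 8 < 25 = 5², so this pole is inside the contour.

With P(z) = z*sin(z) and Q(z) = z^2 - z - 5*I*z/3 - 4/3 - 8*I/3, each pole is simple, so Res(f, z₀) = P(z₀)/Q'(z₀) with Q'(z) = 2*z - 1 - 5*I/3.
  Res(f, -1 - I/3) = P(-1 - I/3)/Q'(-1 - I/3) = ((1 + I/3)*sin(1 + I/3))/(-3 - 7*I/3) = (-17/65 + 6*I/65)*sin(1 + I/3)
  Res(f, 2 + 2*I) = P(2 + 2*I)/Q'(2 + 2*I) = ((2 + 2*I)*sin(2 + 2*I))/(3 + 7*I/3) = (48/65 + 6*I/65)*sin(2 + 2*I)

Sum of residues inside C: (48/65 + 6*I/65)*sin(2 + 2*I) + (-17/65 + 6*I/65)*sin(1 + I/3)
∮_C f(z) dz = 2πi · ((48/65 + 6*I/65)*sin(2 + 2*I) + (-17/65 + 6*I/65)*sin(1 + I/3)) = pi*(-12/65 - 34*I/65)*sin(1 + I/3) + pi*(-12/65 + 96*I/65)*sin(2 + 2*I)

Final answer: pi*(-12/65 - 34*I/65)*sin(1 + I/3) + pi*(-12/65 + 96*I/65)*sin(2 + 2*I)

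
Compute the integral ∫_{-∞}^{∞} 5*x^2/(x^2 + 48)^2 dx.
5*sqrt(3)*pi/24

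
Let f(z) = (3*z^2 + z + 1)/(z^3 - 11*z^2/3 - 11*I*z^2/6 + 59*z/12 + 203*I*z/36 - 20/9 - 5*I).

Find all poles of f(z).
The singularities of f are the zeros of the denominator. Factoring,
  z^3 - 11*z^2/3 - 11*I*z^2/6 + 59*z/12 + 203*I*z/36 - 20/9 - 5*I = (z - 2/3 - 2*I)*(z - 3/2 + 2*I/3)*(z - 3/2 - I/2)
so the candidates are z = 2/3 + 2*I, z = 3/2 - 2*I/3, z = 3/2 + I/2.

Check the numerator P(z) = 3*z^2 + z + 1 at each one:
  P(2/3 + 2*I) = -9 + 10*I ≠ 0, so z = 2/3 + 2*I is a (simple) pole.
  P(3/2 - 2*I/3) = 95/12 - 20*I/3 ≠ 0, so z = 3/2 - 2*I/3 is a (simple) pole.
  P(3/2 + I/2) = 17/2 + 5*I ≠ 0, so z = 3/2 + I/2 is a (simple) pole.

Poles of f: {2/3 + 2*I, 3/2 - 2*I/3, 3/2 + I/2}

Final answer: {2/3 + 2*I, 3/2 - 2*I/3, 3/2 + I/2}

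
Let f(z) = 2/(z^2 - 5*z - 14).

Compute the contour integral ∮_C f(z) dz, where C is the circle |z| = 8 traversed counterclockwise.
0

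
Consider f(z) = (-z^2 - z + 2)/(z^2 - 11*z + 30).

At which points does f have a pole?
The singularities of f are the zeros of the denominator. Factoring,
  z^2 - 11*z + 30 = (z - 5)*(z - 6)
so the candidates are z = 5, z = 6.

Check the numerator P(z) = -z^2 - z + 2 at each one:
  P(5) = -28 ≠ 0, so z = 5 is a (simple) pole.
  P(6) = -40 ≠ 0, so z = 6 is a (simple) pole.

Poles of f: {5, 6}

Final answer: {5, 6}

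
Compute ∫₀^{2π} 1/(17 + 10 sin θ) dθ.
Call the integral J. The integrand is 2π-periodic and we integrate over a full period, so shifting θ does not change the value (θ → θ + π/2 turns sin θ into cos θ). Hence
  J = ∫₀^{2π} dθ/(17 + 10 cos θ).
Put z = e^{iθ}: then cos θ = (z + 1/z)/2, dθ = dz/(iz), and z runs once counterclockwise around |z| = 1:
  J = ∮_{|z|=1} 1/(17 + 10*(z + 1/z)/2) · dz/(iz) = (2/i) ∮_{|z|=1} dz/(10*z^2 + 34*z + 10).
The roots of 10*z^2 + 34*z + 10 are z = (-17 ± sqrt(17^2 - 10^2))/10, with sqrt(189) = 3*sqrt(21); their product is 1, so only z₊ = -17/10 + 3*sqrt(21)/10 lies inside the unit circle (z₋ = -17/10 - 3*sqrt(21)/10 lies outside).
z₊ is a simple zero of q(z) = 10*z^2 + 34*z + 10, so Res(1/q, z₊) = 1/q'(z₊) with q'(z) = 20*z + 34; and q'(z₊) = 10*(z₊ - z₋) = 6*sqrt(21).
Therefore J = (2/i) · 2πi · 1/(6*sqrt(21)) = 2*pi/(3*sqrt(21)) = 2*sqrt(21)*pi/63

Final answer: 2*sqrt(21)*pi/63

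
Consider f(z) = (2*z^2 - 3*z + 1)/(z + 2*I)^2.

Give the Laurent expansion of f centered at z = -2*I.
Put w = z - (-2*I), i.e. z = w - 2*I. The denominator is w^2, so it suffices to rewrite the numerator in powers of w.

P(z) = 2*z^2 - 3*z + 1
P(w - 2*I) = -7 + 6*I + (-3 - 8*I)*w + 2*w^2

Dividing each term by w^2:
  f = (-7 + 6*I)/w^2 + (-3 - 8*I)/w + 2

Substituting back w = z + 2*I:
  f(z) = (-7 + 6*I)/(z + 2*I)^2 + (-3 - 8*I)/(z + 2*I) + 2

The series is finite because the numerator is a polynomial; the negative powers form the principal part, and the coefficient of 1/(z + 2*I) gives Res(f, -2*I) = -3 - 8*I.

Final answer: (-7 + 6*I)/(z + 2*I)^2 + (-3 - 8*I)/(z + 2*I) + 2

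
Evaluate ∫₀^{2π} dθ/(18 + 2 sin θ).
sqrt(5)*pi/20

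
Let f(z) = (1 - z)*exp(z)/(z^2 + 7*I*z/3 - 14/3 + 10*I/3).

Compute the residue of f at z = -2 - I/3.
Write f(z) = P(z)/Q(z) with P(z) = (1 - z)*exp(z) and Q(z) = z^2 + 7*I*z/3 - 14/3 + 10*I/3.
The denominator factors as Q(z) = (z - 2 + 2*I)*(z + 2 + I/3), so z = -2 - I/3 is a simple zero of Q and P is analytic there; z = -2 - I/3 is therefore a simple pole and
  Res(f, z₀) = P(z₀)/Q'(z₀).

Q'(z) = 2*z + 7*I/3, so Q'(-2 - I/3) = -4 + 5*I/3.
P(-2 - I/3) = (3 + I/3)*exp(-2 - I/3).

Res(f, -2 - I/3) = ((3 + I/3)*exp(-2 - I/3))/(-4 + 5*I/3) = (-103/169 - 57*I/169)*exp(-2 - I/3)

Final answer: (-103/169 - 57*I/169)*exp(-2 - I/3)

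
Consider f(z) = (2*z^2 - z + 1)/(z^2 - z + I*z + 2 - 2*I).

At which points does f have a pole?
{-2*I, 1 + I}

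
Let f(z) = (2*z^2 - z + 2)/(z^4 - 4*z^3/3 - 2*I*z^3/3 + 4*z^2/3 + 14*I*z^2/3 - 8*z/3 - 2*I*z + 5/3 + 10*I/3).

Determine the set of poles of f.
The singularities of f are the zeros of the denominator. Factoring,
  z^4 - 4*z^3/3 - 2*I*z^3/3 + 4*z^2/3 + 14*I*z^2/3 - 8*z/3 - 2*I*z + 5/3 + 10*I/3 = (z - 1/3 - 2*I/3)*(z - 2 + I)*(z + I)*(z + 1 - 2*I)
so the candidates are z = 1/3 + 2*I/3, z = 2 - I, z = -I, z = -1 + 2*I.

Check the numerator P(z) = 2*z^2 - z + 2 at each one:
  P(1/3 + 2*I/3) = 1 + 2*I/9 ≠ 0, so z = 1/3 + 2*I/3 is a (simple) pole.
  P(2 - I) = 6 - 7*I ≠ 0, so z = 2 - I is a (simple) pole.
  P(-I) = I ≠ 0, so z = -I is a (simple) pole.
  P(-1 + 2*I) = -3 - 10*I ≠ 0, so z = -1 + 2*I is a (simple) pole.

Poles of f: {-1 + 2*I, -I, 1/3 + 2*I/3, 2 - I}

Final answer: {-1 + 2*I, -I, 1/3 + 2*I/3, 2 - I}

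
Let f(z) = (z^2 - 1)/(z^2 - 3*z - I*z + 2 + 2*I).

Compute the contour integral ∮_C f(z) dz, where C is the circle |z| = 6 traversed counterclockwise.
pi*(-2 + 6*I)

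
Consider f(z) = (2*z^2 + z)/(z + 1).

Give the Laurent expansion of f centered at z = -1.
Put w = z - (-1), i.e. z = w - 1. The denominator is w, so it suffices to rewrite the numerator in powers of w.

P(z) = 2*z^2 + z
P(w - 1) = 1 - 3*w + 2*w^2

Dividing each term by w:
  f = 1/w - 3 + 2*w

Substituting back w = z + 1:
  f(z) = 1/(z + 1) - 3 + 2*(z + 1)

The series is finite because the numerator is a polynomial; the negative powers form the principal part, and the coefficient of 1/(z + 1) gives Res(f, -1) = 1.

Final answer: 1/(z + 1) - 3 + 2*(z + 1)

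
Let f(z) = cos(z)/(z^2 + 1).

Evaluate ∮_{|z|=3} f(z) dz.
By the residue theorem, ∮_C f(z) dz = 2πi · (sum of the residues of f at the poles inside |z| = 3).

The denominator factors as (z - I)*(z + I), so the singularities of f are simple poles at z = I, z = -I.
  |I|² = 1 < 9 = 3², so this pole is inside the contour.
  |-I|² = 1 < 9 = 3², so this pole is inside the contour.

With P(z) = cos(z) and Q(z) = z^2 + 1, each pole is simple, so Res(f, z₀) = P(z₀)/Q'(z₀) with Q'(z) = 2*z.
  Res(f, I) = P(I)/Q'(I) = (cosh(1))/(2*I) = -I*cosh(1)/2
  Res(f, -I) = P(-I)/Q'(-I) = (cosh(1))/(-2*I) = I*cosh(1)/2

Sum of residues inside C: 0
∮_C f(z) dz = 2πi · (0) = 0

Final answer: 0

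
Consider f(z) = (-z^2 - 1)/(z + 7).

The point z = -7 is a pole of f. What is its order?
Factor the denominator:
  z + 7 = (z + 7)

The numerator P(z) = -z^2 - 1 has P(-7) = -50 ≠ 0, so no factor of (z + 7) cancels.
Near z = -7 we can therefore write f(z) = g(z)/(z + 7) with g analytic at -7 and g(-7) ≠ 0 (g is just the numerator).

Hence z = -7 is a pole of order 1.

Final answer: 1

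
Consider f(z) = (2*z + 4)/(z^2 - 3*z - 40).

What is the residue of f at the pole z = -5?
Write f(z) = P(z)/Q(z) with P(z) = 2*z + 4 and Q(z) = z^2 - 3*z - 40.
The denominator factors as Q(z) = (z - 8)*(z + 5), so z = -5 is a simple zero of Q and P is analytic there; z = -5 is therefore a simple pole and
  Res(f, z₀) = P(z₀)/Q'(z₀).

Q'(z) = 2*z - 3, so Q'(-5) = -13.
P(-5) = -6.

Res(f, -5) = (-6)/(-13) = 6/13

Final answer: 6/13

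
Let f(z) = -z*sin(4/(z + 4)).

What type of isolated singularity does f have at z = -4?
essential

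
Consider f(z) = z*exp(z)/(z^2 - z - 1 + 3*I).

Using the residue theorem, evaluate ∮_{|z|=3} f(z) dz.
By the residue theorem, ∮_C f(z) dz = 2πi · (sum of the residues of f at the poles inside |z| = 3).

The denominator factors as (z + 1 - I)*(z - 2 + I), so the singularities of f are simple poles at z = -1 + I, z = 2 - I.
  |-1 + I|² = 2 < 9 = 3², so this pole is inside the contour.
  |2 - I|² = 5 < 9 = 3², so this pole is inside the contour.

With P(z) = z*exp(z) and Q(z) = z^2 - z - 1 + 3*I, each pole is simple, so Res(f, z₀) = P(z₀)/Q'(z₀) with Q'(z) = 2*z - 1.
  Res(f, -1 + I) = P(-1 + I)/Q'(-1 + I) = ((-1 + I)*exp(-1 + I))/(-3 + 2*I) = (5/13 - I/13)*exp(-1 + I)
  Res(f, 2 - I) = P(2 - I)/Q'(2 - I) = ((2 - I)*exp(2 - I))/(3 - 2*I) = (8/13 + I/13)*exp(2 - I)

Sum of residues inside C: (8/13 + I/13)*exp(2 - I) + (5/13 - I/13)*exp(-1 + I)
∮_C f(z) dz = 2πi · ((8/13 + I/13)*exp(2 - I) + (5/13 - I/13)*exp(-1 + I)) = pi*(2/13 + 10*I/13)*exp(-1 + I) + pi*(-2/13 + 16*I/13)*exp(2 - I)

Final answer: pi*(2/13 + 10*I/13)*exp(-1 + I) + pi*(-2/13 + 16*I/13)*exp(2 - I)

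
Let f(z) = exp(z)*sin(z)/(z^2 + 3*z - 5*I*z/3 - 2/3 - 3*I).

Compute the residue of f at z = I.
Write f(z) = P(z)/Q(z) with P(z) = exp(z)*sin(z) and Q(z) = z^2 + 3*z - 5*I*z/3 - 2/3 - 3*I.
The denominator factors as Q(z) = (z - I)*(z + 3 - 2*I/3), so z = I is a simple zero of Q and P is analytic there; z = I is therefore a simple pole and
  Res(f, z₀) = P(z₀)/Q'(z₀).

Q'(z) = 2*z + 3 - 5*I/3, so Q'(I) = 3 + I/3.
P(I) = I*exp(I)*sinh(1).

Res(f, I) = (I*exp(I)*sinh(1))/(3 + I/3) = (3/82 + 27*I/82)*exp(I)*sinh(1)

Final answer: (3/82 + 27*I/82)*exp(I)*sinh(1)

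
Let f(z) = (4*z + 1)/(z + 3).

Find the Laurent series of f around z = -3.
Put w = z - (-3), i.e. z = w - 3. The denominator is w, so it suffices to rewrite the numerator in powers of w.

P(z) = 4*z + 1
P(w - 3) = -11 + 4*w

Dividing each term by w:
  f = -11/w + 4

Substituting back w = z + 3:
  f(z) = -11/(z + 3) + 4

The series is finite because the numerator is a polynomial; the negative powers form the principal part, and the coefficient of 1/(z + 3) gives Res(f, -3) = -11.

Final answer: -11/(z + 3) + 4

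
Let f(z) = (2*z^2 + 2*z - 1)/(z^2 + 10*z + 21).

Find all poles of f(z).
The singularities of f are the zeros of the denominator. Factoring,
  z^2 + 10*z + 21 = (z + 3)*(z + 7)
so the candidates are z = -3, z = -7.

Check the numerator P(z) = 2*z^2 + 2*z - 1 at each one:
  P(-3) = 11 ≠ 0, so z = -3 is a (simple) pole.
  P(-7) = 83 ≠ 0, so z = -7 is a (simple) pole.

Poles of f: {-7, -3}

Final answer: {-7, -3}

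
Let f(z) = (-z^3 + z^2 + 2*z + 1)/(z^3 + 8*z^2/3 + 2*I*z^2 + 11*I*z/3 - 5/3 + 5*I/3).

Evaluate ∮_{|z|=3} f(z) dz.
By the residue theorem, ∮_C f(z) dz = 2πi · (sum of the residues of f at the poles inside |z| = 3).

The denominator factors as (z - 1/3 + I)*(z + 2 + I)*(z + 1), so the singularities of f are simple poles at z = 1/3 - I, z = -2 - I, z = -1.
  |1/3 - I|² = 10/9 < 9 = 3², so this pole is inside the contour.
  |-2 - I|² = 5 < 9 = 3², so this pole is inside the contour.
  |-1|² = 1 < 9 = 3², so this pole is inside the contour.

With P(z) = -z^3 + z^2 + 2*z + 1 and Q(z) = z^3 + 8*z^2/3 + 2*I*z^2 + 11*I*z/3 - 5/3 + 5*I/3, each pole is simple, so Res(f, z₀) = P(z₀)/Q'(z₀) with Q'(z) = 3*z^2 + 16*z/3 + 4*I*z + 11*I/3.
  Res(f, 1/3 - I) = P(1/3 - I)/Q'(1/3 - I) = (47/27 - 10*I/3)/(28/9 - 7*I/3) = 458/525 - 73*I/175
  Res(f, -2 - I) = P(-2 - I)/Q'(-2 - I) = (2 + 13*I)/(7/3 + 7*I/3) = 45/14 + 33*I/14
  Res(f, -1) = P(-1)/Q'(-1) = (1)/(-7/3 - I/3) = -21/50 + 3*I/50

Sum of residues inside C: 11/3 + 2*I
∮_C f(z) dz = 2πi · (11/3 + 2*I) = pi*(-4 + 22*I/3)

Final answer: pi*(-4 + 22*I/3)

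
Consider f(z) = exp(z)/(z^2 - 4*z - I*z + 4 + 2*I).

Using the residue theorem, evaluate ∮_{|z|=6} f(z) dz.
By the residue theorem, ∮_C f(z) dz = 2πi · (sum of the residues of f at the poles inside |z| = 6).

The denominator factors as (z - 2 - I)*(z - 2), so the singularities of f are simple poles at z = 2 + I, z = 2.
  |2 + I|² = 5 < 36 = 6², so this pole is inside the contour.
  |2|² = 4 < 36 = 6², so this pole is inside the contour.

With P(z) = exp(z) and Q(z) = z^2 - 4*z - I*z + 4 + 2*I, each pole is simple, so Res(f, z₀) = P(z₀)/Q'(z₀) with Q'(z) = 2*z - 4 - I.
  Res(f, 2 + I) = P(2 + I)/Q'(2 + I) = (exp(2 + I))/(I) = -I*exp(2 + I)
  Res(f, 2) = P(2)/Q'(2) = (exp(2))/(-I) = I*exp(2)

Sum of residues inside C: -I*exp(2 + I) + I*exp(2)
∮_C f(z) dz = 2πi · (-I*exp(2 + I) + I*exp(2)) = -2*pi*exp(2) + 2*pi*exp(2 + I)

Final answer: -2*pi*exp(2) + 2*pi*exp(2 + I)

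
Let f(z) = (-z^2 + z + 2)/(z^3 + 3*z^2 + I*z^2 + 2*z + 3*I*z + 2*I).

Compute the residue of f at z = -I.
Write f(z) = P(z)/Q(z) with P(z) = -z^2 + z + 2 and Q(z) = z^3 + 3*z^2 + I*z^2 + 2*z + 3*I*z + 2*I.
The denominator factors as Q(z) = (z + 1)*(z + I)*(z + 2), so z = -I is a simple zero of Q and P is analytic there; z = -I is therefore a simple pole and
  Res(f, z₀) = P(z₀)/Q'(z₀).

Q'(z) = 3*z^2 + 6*z + 2*I*z + 2 + 3*I, so Q'(-I) = 1 - 3*I.
P(-I) = 3 - I.

Res(f, -I) = (3 - I)/(1 - 3*I) = 3/5 + 4*I/5

Final answer: 3/5 + 4*I/5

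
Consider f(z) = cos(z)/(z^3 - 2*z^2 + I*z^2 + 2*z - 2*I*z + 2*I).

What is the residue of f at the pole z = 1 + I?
Write f(z) = P(z)/Q(z) with P(z) = cos(z) and Q(z) = z^3 - 2*z^2 + I*z^2 + 2*z - 2*I*z + 2*I.
The denominator factors as Q(z) = (z - 1 - I)*(z - 1 + I)*(z + I), so z = 1 + I is a simple zero of Q and P is analytic there; z = 1 + I is therefore a simple pole and
  Res(f, z₀) = P(z₀)/Q'(z₀).

Q'(z) = 3*z^2 - 4*z + 2*I*z + 2 - 2*I, so Q'(1 + I) = -4 + 2*I.
P(1 + I) = cos(1 + I).

Res(f, 1 + I) = (cos(1 + I))/(-4 + 2*I) = (-1/5 - I/10)*cos(1 + I)

Final answer: (-1/5 - I/10)*cos(1 + I)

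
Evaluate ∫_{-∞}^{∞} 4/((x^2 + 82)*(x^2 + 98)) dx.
Let f(z) = 4/((z^2 + 82)*(z^2 + 98)). The denominator has no real zeros and deg Q - deg P = 4 ≥ 2, so the integral of f over the upper semicircle |z| = R tends to 0 as R → ∞. Closing the contour in the upper half-plane,
  ∫_{-∞}^{∞} f(x) dx = 2πi · Σ Res(f, z_k)  over the poles with Im z_k > 0.

Zeros of the denominator: z^2 + 98 = 0 gives z = ±7*sqrt(2)*I; z^2 + 82 = 0 gives z = ±sqrt(82)*I.
Upper half-plane: z = 7*sqrt(2)*I, z = sqrt(82)*I (simple).

Each pole is a simple zero of Q(z) = z^4 + 180*z^2 + 8036, so Res(f, z₀) = P(z₀)/Q'(z₀) with P(z) = 4, Q'(z) = 4*z^3 + 360*z:
  Res(f, 7*sqrt(2)*I) = (4)/(-224*sqrt(2)*I) = sqrt(2)*I/112
  Res(f, sqrt(82)*I) = (4)/(32*sqrt(82)*I) = -sqrt(82)*I/656

Sum of residues: I*(-sqrt(82)/656 + sqrt(2)/112)
∫_{-∞}^{∞} f(x) dx = 2πi · (I*(-sqrt(82)/656 + sqrt(2)/112)) = pi*(-41*sqrt(2) + 7*sqrt(82))/2296

Final answer: pi*(-41*sqrt(2) + 7*sqrt(82))/2296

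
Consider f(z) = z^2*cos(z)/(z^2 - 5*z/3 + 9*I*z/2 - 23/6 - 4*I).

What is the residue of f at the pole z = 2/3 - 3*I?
(956/255 - 414*I/85)*cos(2/3 - 3*I)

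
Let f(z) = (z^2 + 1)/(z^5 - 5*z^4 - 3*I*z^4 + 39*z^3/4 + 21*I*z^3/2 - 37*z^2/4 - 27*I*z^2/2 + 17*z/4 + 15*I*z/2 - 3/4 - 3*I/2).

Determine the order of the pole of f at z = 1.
Factor the denominator:
  z^5 - 5*z^4 - 3*I*z^4 + 39*z^3/4 + 21*I*z^3/2 - 37*z^2/4 - 27*I*z^2/2 + 17*z/4 + 15*I*z/2 - 3/4 - 3*I/2 = (z - 1)^3*(z - 1/2)*(z - 3/2 - 3*I)

The numerator P(z) = z^2 + 1 has P(1) = 2 ≠ 0, so no factor of (z - 1) cancels.
Near z = 1 we can therefore write f(z) = g(z)/(z - 1)^3 with g analytic at 1 and g(1) ≠ 0 (g is the numerator divided by the remaining denominator factors).

Hence z = 1 is a pole of order 3.

Final answer: 3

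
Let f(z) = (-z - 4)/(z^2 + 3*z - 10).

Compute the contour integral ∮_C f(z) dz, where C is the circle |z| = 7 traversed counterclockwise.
By the residue theorem, ∮_C f(z) dz = 2πi · (sum of the residues of f at the poles inside |z| = 7).

The denominator factors as (z - 2)*(z + 5), so the singularities of f are simple poles at z = 2, z = -5.
  |2|² = 4 < 49 = 7², so this pole is inside the contour.
  |-5|² = 25 < 49 = 7², so this pole is inside the contour.

With P(z) = -z - 4 and Q(z) = z^2 + 3*z - 10, each pole is simple, so Res(f, z₀) = P(z₀)/Q'(z₀) with Q'(z) = 2*z + 3.
  Res(f, 2) = P(2)/Q'(2) = (-6)/(7) = -6/7
  Res(f, -5) = P(-5)/Q'(-5) = (1)/(-7) = -1/7

Sum of residues inside C: -1
∮_C f(z) dz = 2πi · (-1) = -2*I*pi

Final answer: -2*I*pi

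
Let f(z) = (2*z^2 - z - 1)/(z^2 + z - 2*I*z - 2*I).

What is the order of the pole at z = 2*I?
1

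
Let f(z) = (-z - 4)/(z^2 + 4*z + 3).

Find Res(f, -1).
-3/2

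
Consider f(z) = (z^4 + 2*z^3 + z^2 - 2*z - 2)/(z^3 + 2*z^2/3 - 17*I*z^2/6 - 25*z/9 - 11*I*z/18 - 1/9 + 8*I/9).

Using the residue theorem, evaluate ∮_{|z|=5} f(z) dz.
pi*(-5 - 185*I/18)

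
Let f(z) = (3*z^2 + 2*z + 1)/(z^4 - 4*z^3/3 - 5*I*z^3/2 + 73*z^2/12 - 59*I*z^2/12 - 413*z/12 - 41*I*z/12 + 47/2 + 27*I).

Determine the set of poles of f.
{-3/2 - 3*I, 1/3 + 3*I, 1 + 2*I, 3/2 + I/2}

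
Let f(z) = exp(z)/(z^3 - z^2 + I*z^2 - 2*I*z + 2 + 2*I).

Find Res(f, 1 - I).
I*exp(1 - I)/4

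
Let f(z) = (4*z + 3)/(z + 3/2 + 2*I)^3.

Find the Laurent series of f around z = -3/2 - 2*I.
(-3 - 8*I)/(z + 3/2 + 2*I)^3 + 4/(z + 3/2 + 2*I)^2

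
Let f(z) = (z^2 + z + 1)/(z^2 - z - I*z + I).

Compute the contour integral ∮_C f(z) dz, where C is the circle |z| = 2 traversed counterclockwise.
pi*(-2 + 4*I)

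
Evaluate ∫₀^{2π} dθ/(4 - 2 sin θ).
sqrt(3)*pi/3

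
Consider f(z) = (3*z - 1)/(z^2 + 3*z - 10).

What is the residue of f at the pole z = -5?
Write f(z) = P(z)/Q(z) with P(z) = 3*z - 1 and Q(z) = z^2 + 3*z - 10.
The denominator factors as Q(z) = (z - 2)*(z + 5), so z = -5 is a simple zero of Q and P is analytic there; z = -5 is therefore a simple pole and
  Res(f, z₀) = P(z₀)/Q'(z₀).

Q'(z) = 2*z + 3, so Q'(-5) = -7.
P(-5) = -16.

Res(f, -5) = (-16)/(-7) = 16/7

Final answer: 16/7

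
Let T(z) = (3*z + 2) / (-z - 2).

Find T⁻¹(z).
Set w = T(z) = (3*z + 2) / (-z - 2) and solve for z:
  w*(-z - 2) = 3*z + 2
  -2*w + z*(-w - 3) - 2 = 0
  z*(-w - 3) = 2*w + 2
  z = (-2*w - 2)/(w + 3)
Renaming the variable, T⁻¹(z) = (-2*z - 2)/(z + 3).
(Check: ad - bc = -4 ≠ 0, so T is invertible.)

Final answer: (-2*z - 2)/(z + 3)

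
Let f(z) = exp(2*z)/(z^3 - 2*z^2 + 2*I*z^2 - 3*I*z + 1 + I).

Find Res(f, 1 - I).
Write f(z) = P(z)/Q(z) with P(z) = exp(2*z) and Q(z) = z^3 - 2*z^2 + 2*I*z^2 - 3*I*z + 1 + I.
The denominator factors as Q(z) = (z - 1)*(z - 1 + I)*(z + I), so z = 1 - I is a simple zero of Q and P is analytic there; z = 1 - I is therefore a simple pole and
  Res(f, z₀) = P(z₀)/Q'(z₀).

Q'(z) = 3*z^2 - 4*z + 4*I*z - 3*I, so Q'(1 - I) = -I.
P(1 - I) = exp(2 - 2*I).

Res(f, 1 - I) = (exp(2 - 2*I))/(-I) = I*exp(2 - 2*I)

Final answer: I*exp(2 - 2*I)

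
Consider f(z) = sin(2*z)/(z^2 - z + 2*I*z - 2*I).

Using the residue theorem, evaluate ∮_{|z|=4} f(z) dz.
pi*(4/5 + 2*I/5)*sin(2) + pi*(-2/5 + 4*I/5)*sinh(4)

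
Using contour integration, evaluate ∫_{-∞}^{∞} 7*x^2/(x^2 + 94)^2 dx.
Let f(z) = 7*z^2/(z^2 + 94)^2. The denominator has no real zeros and deg Q - deg P = 2 ≥ 2, so the integral of f over the upper semicircle |z| = R tends to 0 as R → ∞. Closing the contour in the upper half-plane,
  ∫_{-∞}^{∞} f(x) dx = 2πi · Σ Res(f, z_k)  over the poles with Im z_k > 0.

Zeros of the denominator: z^2 + 94 = 0 gives z = ±sqrt(94)*I.
Upper half-plane: z = sqrt(94)*I (a pole of order 2).

Write f(z) = g(z)/(z - sqrt(94)*I)^2 with g(z) = 7*z^2/(z + sqrt(94)*I)^2. For a double pole, Res(f, z₀) = g'(z₀):
  g'(z) = 14*sqrt(94)*I*z/(z + sqrt(94)*I)^3
  Res(f, sqrt(94)*I) = g'(sqrt(94)*I) = -7*sqrt(94)*I/376

∫_{-∞}^{∞} f(x) dx = 2πi · (-7*sqrt(94)*I/376) = 7*sqrt(94)*pi/188

Final answer: 7*sqrt(94)*pi/188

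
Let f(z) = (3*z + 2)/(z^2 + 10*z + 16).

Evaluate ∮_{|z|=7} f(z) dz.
-4*I*pi/3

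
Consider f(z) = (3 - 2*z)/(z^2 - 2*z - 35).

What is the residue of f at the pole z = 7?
-11/12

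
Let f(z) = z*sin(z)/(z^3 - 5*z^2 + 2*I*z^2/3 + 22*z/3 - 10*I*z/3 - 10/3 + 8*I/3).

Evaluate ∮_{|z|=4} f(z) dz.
By the residue theorem, ∮_C f(z) dz = 2πi · (sum of the residues of f at the poles inside |z| = 4).

The denominator factors as (z - 3 - I/3)*(z - 1)*(z - 1 + I), so the singularities of f are simple poles at z = 3 + I/3, z = 1, z = 1 - I.
  |3 + I/3|² = 82/9 < 16 = 4², so this pole is inside the contour.
  |1|² = 1 < 16 = 4², so this pole is inside the contour.
  |1 - I|² = 2 < 16 = 4², so this pole is inside the contour.

With P(z) = z*sin(z) and Q(z) = z^3 - 5*z^2 + 2*I*z^2/3 + 22*z/3 - 10*I*z/3 - 10/3 + 8*I/3, each pole is simple, so Res(f, z₀) = P(z₀)/Q'(z₀) with Q'(z) = 3*z^2 - 10*z + 4*I*z/3 + 22/3 - 10*I/3.
  Res(f, 3 + I/3) = P(3 + I/3)/Q'(3 + I/3) = ((3 + I/3)*sin(3 + I/3))/(32/9 + 10*I/3) = (477/962 - 357*I/962)*sin(3 + I/3)
  Res(f, 1) = P(1)/Q'(1) = (sin(1))/(1/3 - 2*I) = (3/37 + 18*I/37)*sin(1)
  Res(f, 1 - I) = P(1 - I)/Q'(1 - I) = ((1 - I)*sin(1 - I))/(-4/3 + 2*I) = (-15/26 - 3*I/26)*sin(1 - I)

Sum of residues inside C: (477/962 - 357*I/962)*sin(3 + I/3) + (-15/26 - 3*I/26)*sin(1 - I) + (3/37 + 18*I/37)*sin(1)
∮_C f(z) dz = 2πi · ((477/962 - 357*I/962)*sin(3 + I/3) + (-15/26 - 3*I/26)*sin(1 - I) + (3/37 + 18*I/37)*sin(1)) = pi*(3/13 - 15*I/13)*sin(1 - I) + pi*(357/481 + 477*I/481)*sin(3 + I/3) + pi*(-36/37 + 6*I/37)*sin(1)

Final answer: pi*(3/13 - 15*I/13)*sin(1 - I) + pi*(357/481 + 477*I/481)*sin(3 + I/3) + pi*(-36/37 + 6*I/37)*sin(1)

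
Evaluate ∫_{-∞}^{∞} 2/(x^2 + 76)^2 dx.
Let f(z) = 2/(z^2 + 76)^2. The denominator has no real zeros and deg Q - deg P = 4 ≥ 2, so the integral of f over the upper semicircle |z| = R tends to 0 as R → ∞. Closing the contour in the upper half-plane,
  ∫_{-∞}^{∞} f(x) dx = 2πi · Σ Res(f, z_k)  over the poles with Im z_k > 0.

Zeros of the denominator: z^2 + 76 = 0 gives z = ±2*sqrt(19)*I.
Upper half-plane: z = 2*sqrt(19)*I (a pole of order 2).

Write f(z) = g(z)/(z - 2*sqrt(19)*I)^2 with g(z) = 2/(z + 2*sqrt(19)*I)^2. For a double pole, Res(f, z₀) = g'(z₀):
  g'(z) = -4/(z + 2*sqrt(19)*I)^3
  Res(f, 2*sqrt(19)*I) = g'(2*sqrt(19)*I) = -sqrt(19)*I/5776

∫_{-∞}^{∞} f(x) dx = 2πi · (-sqrt(19)*I/5776) = sqrt(19)*pi/2888

Final answer: sqrt(19)*pi/2888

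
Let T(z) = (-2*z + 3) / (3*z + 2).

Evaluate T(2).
Substitute z = 2:
  numerator:   -2*(2) + 3 = -1
  denominator: 3*(2) + 2 = 8
T(2) = (-1)/(8) = -1/8

Final answer: -1/8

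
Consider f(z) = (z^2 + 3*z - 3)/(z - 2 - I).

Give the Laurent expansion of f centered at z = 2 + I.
(6 + 7*I)/(z - 2 - I) + 7 + 2*I + (z - 2 - I)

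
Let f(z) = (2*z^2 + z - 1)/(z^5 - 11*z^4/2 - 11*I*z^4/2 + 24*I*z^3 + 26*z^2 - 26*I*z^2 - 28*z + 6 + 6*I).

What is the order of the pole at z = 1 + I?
Factor the denominator:
  z^5 - 11*z^4/2 - 11*I*z^4/2 + 24*I*z^3 + 26*z^2 - 26*I*z^2 - 28*z + 6 + 6*I = (z - 1 - I)^4*(z - 3/2 - 3*I/2)

The numerator P(z) = 2*z^2 + z - 1 has P(1 + I) = 5*I ≠ 0, so no factor of (z - 1 - I) cancels.
Near z = 1 + I we can therefore write f(z) = g(z)/(z - 1 - I)^4 with g analytic at 1 + I and g(1 + I) ≠ 0 (g is the numerator divided by the remaining denominator factors).

Hence z = 1 + I is a pole of order 4.

Final answer: 4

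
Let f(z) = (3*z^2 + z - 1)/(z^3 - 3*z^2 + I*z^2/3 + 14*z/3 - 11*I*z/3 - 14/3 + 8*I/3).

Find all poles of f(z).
The singularities of f are the zeros of the denominator. Factoring,
  z^3 - 3*z^2 + I*z^2/3 + 14*z/3 - 11*I*z/3 - 14/3 + 8*I/3 = (z + 2*I)*(z - 2 - I)*(z - 1 - 2*I/3)
so the candidates are z = -2*I, z = 2 + I, z = 1 + 2*I/3.

Check the numerator P(z) = 3*z^2 + z - 1 at each one:
  P(-2*I) = -13 - 2*I ≠ 0, so z = -2*I is a (simple) pole.
  P(2 + I) = 10 + 13*I ≠ 0, so z = 2 + I is a (simple) pole.
  P(1 + 2*I/3) = 5/3 + 14*I/3 ≠ 0, so z = 1 + 2*I/3 is a (simple) pole.

Poles of f: {-2*I, 1 + 2*I/3, 2 + I}

Final answer: {-2*I, 1 + 2*I/3, 2 + I}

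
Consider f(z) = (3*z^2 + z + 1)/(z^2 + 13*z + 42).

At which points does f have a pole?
The singularities of f are the zeros of the denominator. Factoring,
  z^2 + 13*z + 42 = (z + 6)*(z + 7)
so the candidates are z = -6, z = -7.

Check the numerator P(z) = 3*z^2 + z + 1 at each one:
  P(-6) = 103 ≠ 0, so z = -6 is a (simple) pole.
  P(-7) = 141 ≠ 0, so z = -7 is a (simple) pole.

Poles of f: {-7, -6}

Final answer: {-7, -6}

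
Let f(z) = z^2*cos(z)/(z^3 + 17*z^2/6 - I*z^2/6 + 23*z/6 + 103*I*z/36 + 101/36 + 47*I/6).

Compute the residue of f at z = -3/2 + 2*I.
(46683/125050 + 64431*I/125050)*cos(3/2 - 2*I)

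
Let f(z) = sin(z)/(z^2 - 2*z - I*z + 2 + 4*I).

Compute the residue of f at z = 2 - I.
Write f(z) = P(z)/Q(z) with P(z) = sin(z) and Q(z) = z^2 - 2*z - I*z + 2 + 4*I.
The denominator factors as Q(z) = (z - 2 + I)*(z - 2*I), so z = 2 - I is a simple zero of Q and P is analytic there; z = 2 - I is therefore a simple pole and
  Res(f, z₀) = P(z₀)/Q'(z₀).

Q'(z) = 2*z - 2 - I, so Q'(2 - I) = 2 - 3*I.
P(2 - I) = sin(2 - I).

Res(f, 2 - I) = (sin(2 - I))/(2 - 3*I) = (2/13 + 3*I/13)*sin(2 - I)

Final answer: (2/13 + 3*I/13)*sin(2 - I)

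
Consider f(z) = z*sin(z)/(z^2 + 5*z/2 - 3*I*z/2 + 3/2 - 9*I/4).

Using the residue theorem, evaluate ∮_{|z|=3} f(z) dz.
By the residue theorem, ∮_C f(z) dz = 2πi · (sum of the residues of f at the poles inside |z| = 3).

The denominator factors as (z + 3/2)*(z + 1 - 3*I/2), so the singularities of f are simple poles at z = -3/2, z = -1 + 3*I/2.
  |-3/2|² = 9/4 < 9 = 3², so this pole is inside the contour.
  |-1 + 3*I/2|² = 13/4 < 9 = 3², so this pole is inside the contour.

With P(z) = z*sin(z) and Q(z) = z^2 + 5*z/2 - 3*I*z/2 + 3/2 - 9*I/4, each pole is simple, so Res(f, z₀) = P(z₀)/Q'(z₀) with Q'(z) = 2*z + 5/2 - 3*I/2.
  Res(f, -3/2) = P(-3/2)/Q'(-3/2) = (3*sin(3/2)/2)/(-1/2 - 3*I/2) = (-3/10 + 9*I/10)*sin(3/2)
  Res(f, -1 + 3*I/2) = P(-1 + 3*I/2)/Q'(-1 + 3*I/2) = ((1 - 3*I/2)*sin(1 - 3*I/2))/(1/2 + 3*I/2) = (-7/10 - 9*I/10)*sin(1 - 3*I/2)

Sum of residues inside C: (-7/10 - 9*I/10)*sin(1 - 3*I/2) + (-3/10 + 9*I/10)*sin(3/2)
∮_C f(z) dz = 2πi · ((-7/10 - 9*I/10)*sin(1 - 3*I/2) + (-3/10 + 9*I/10)*sin(3/2)) = pi*(9/5 - 7*I/5)*sin(1 - 3*I/2) + pi*(-9/5 - 3*I/5)*sin(3/2)

Final answer: pi*(9/5 - 7*I/5)*sin(1 - 3*I/2) + pi*(-9/5 - 3*I/5)*sin(3/2)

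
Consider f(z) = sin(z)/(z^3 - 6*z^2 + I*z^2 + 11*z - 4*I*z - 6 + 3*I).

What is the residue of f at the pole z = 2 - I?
-sin(2 - I)/2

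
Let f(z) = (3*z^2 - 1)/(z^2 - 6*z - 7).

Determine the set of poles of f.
The singularities of f are the zeros of the denominator. Factoring,
  z^2 - 6*z - 7 = (z + 1)*(z - 7)
so the candidates are z = -1, z = 7.

Check the numerator P(z) = 3*z^2 - 1 at each one:
  P(-1) = 2 ≠ 0, so z = -1 is a (simple) pole.
  P(7) = 146 ≠ 0, so z = 7 is a (simple) pole.

Poles of f: {-1, 7}

Final answer: {-1, 7}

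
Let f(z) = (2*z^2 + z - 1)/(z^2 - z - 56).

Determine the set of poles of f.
The singularities of f are the zeros of the denominator. Factoring,
  z^2 - z - 56 = (z - 8)*(z + 7)
so the candidates are z = 8, z = -7.

Check the numerator P(z) = 2*z^2 + z - 1 at each one:
  P(8) = 135 ≠ 0, so z = 8 is a (simple) pole.
  P(-7) = 90 ≠ 0, so z = -7 is a (simple) pole.

Poles of f: {-7, 8}

Final answer: {-7, 8}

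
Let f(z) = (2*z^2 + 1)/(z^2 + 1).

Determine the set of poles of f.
The singularities of f are the zeros of the denominator. Factoring,
  z^2 + 1 = (z + I)*(z - I)
so the candidates are z = -I, z = I.

Check the numerator P(z) = 2*z^2 + 1 at each one:
  P(-I) = -1 ≠ 0, so z = -I is a (simple) pole.
  P(I) = -1 ≠ 0, so z = I is a (simple) pole.

Poles of f: {-I, I}

Final answer: {-I, I}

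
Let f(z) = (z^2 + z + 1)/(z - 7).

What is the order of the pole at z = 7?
Factor the denominator:
  z - 7 = (z - 7)

The numerator P(z) = z^2 + z + 1 has P(7) = 57 ≠ 0, so no factor of (z - 7) cancels.
Near z = 7 we can therefore write f(z) = g(z)/(z - 7) with g analytic at 7 and g(7) ≠ 0 (g is just the numerator).

Hence z = 7 is a pole of order 1.

Final answer: 1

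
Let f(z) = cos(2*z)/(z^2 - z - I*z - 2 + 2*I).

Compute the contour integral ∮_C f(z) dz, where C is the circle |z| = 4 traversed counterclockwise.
pi*(-1/5 + 3*I/5)*cos(4) + pi*(1/5 - 3*I/5)*cos(2 - 2*I)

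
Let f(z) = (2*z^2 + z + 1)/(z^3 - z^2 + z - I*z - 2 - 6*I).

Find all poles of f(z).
The singularities of f are the zeros of the denominator. Factoring,
  z^3 - z^2 + z - I*z - 2 - 6*I = (z - 2 - I)*(z + 1 - I)*(z + 2*I)
so the candidates are z = 2 + I, z = -1 + I, z = -2*I.

Check the numerator P(z) = 2*z^2 + z + 1 at each one:
  P(2 + I) = 9 + 9*I ≠ 0, so z = 2 + I is a (simple) pole.
  P(-1 + I) = -3*I ≠ 0, so z = -1 + I is a (simple) pole.
  P(-2*I) = -7 - 2*I ≠ 0, so z = -2*I is a (simple) pole.

Poles of f: {-1 + I, -2*I, 2 + I}

Final answer: {-1 + I, -2*I, 2 + I}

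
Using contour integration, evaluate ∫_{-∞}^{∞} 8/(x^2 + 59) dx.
8*sqrt(59)*pi/59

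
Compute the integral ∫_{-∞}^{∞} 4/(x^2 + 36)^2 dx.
pi/108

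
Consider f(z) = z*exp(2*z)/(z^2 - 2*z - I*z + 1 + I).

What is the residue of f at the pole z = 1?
Write f(z) = P(z)/Q(z) with P(z) = z*exp(2*z) and Q(z) = z^2 - 2*z - I*z + 1 + I.
The denominator factors as Q(z) = (z - 1)*(z - 1 - I), so z = 1 is a simple zero of Q and P is analytic there; z = 1 is therefore a simple pole and
  Res(f, z₀) = P(z₀)/Q'(z₀).

Q'(z) = 2*z - 2 - I, so Q'(1) = -I.
P(1) = exp(2).

Res(f, 1) = (exp(2))/(-I) = I*exp(2)

Final answer: I*exp(2)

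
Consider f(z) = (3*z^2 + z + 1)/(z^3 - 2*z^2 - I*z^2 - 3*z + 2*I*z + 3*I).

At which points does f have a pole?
The singularities of f are the zeros of the denominator. Factoring,
  z^3 - 2*z^2 - I*z^2 - 3*z + 2*I*z + 3*I = (z + 1)*(z - 3)*(z - I)
so the candidates are z = -1, z = 3, z = I.

Check the numerator P(z) = 3*z^2 + z + 1 at each one:
  P(-1) = 3 ≠ 0, so z = -1 is a (simple) pole.
  P(3) = 31 ≠ 0, so z = 3 is a (simple) pole.
  P(I) = -2 + I ≠ 0, so z = I is a (simple) pole.

Poles of f: {-1, I, 3}

Final answer: {-1, I, 3}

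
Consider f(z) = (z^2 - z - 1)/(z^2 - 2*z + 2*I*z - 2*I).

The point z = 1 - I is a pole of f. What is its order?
Factor the denominator:
  z^2 - 2*z + 2*I*z - 2*I = (z - 1 + I)^2

The numerator P(z) = z^2 - z - 1 has P(1 - I) = -2 - I ≠ 0, so no factor of (z - 1 + I) cancels.
Near z = 1 - I we can therefore write f(z) = g(z)/(z - 1 + I)^2 with g analytic at 1 - I and g(1 - I) ≠ 0 (g is just the numerator).

Hence z = 1 - I is a pole of order 2.

Final answer: 2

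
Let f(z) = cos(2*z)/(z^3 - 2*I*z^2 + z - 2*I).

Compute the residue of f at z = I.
Write f(z) = P(z)/Q(z) with P(z) = cos(2*z) and Q(z) = z^3 - 2*I*z^2 + z - 2*I.
The denominator factors as Q(z) = (z - I)*(z + I)*(z - 2*I), so z = I is a simple zero of Q and P is analytic there; z = I is therefore a simple pole and
  Res(f, z₀) = P(z₀)/Q'(z₀).

Q'(z) = 3*z^2 - 4*I*z + 1, so Q'(I) = 2.
P(I) = cosh(2).

Res(f, I) = (cosh(2))/(2) = cosh(2)/2

Final answer: cosh(2)/2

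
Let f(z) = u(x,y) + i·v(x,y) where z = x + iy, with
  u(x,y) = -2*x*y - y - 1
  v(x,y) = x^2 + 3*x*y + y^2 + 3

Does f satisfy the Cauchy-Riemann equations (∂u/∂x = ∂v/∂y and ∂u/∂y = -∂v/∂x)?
∂u/∂x = -2*y
∂v/∂y = 3*x + 2*y
∂u/∂y = -2*x - 1
∂v/∂x = 2*x + 3*y
∂u/∂x ≠ ∂v/∂y and ∂u/∂y ≠ -∂v/∂x; the Cauchy-Riemann equations are not satisfied, so f is not analytic.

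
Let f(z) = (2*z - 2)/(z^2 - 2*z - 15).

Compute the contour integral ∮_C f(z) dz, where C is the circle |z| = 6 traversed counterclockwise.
4*I*pi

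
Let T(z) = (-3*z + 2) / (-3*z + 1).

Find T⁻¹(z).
Set w = T(z) = (-3*z + 2) / (-3*z + 1) and solve for z:
  w*(-3*z + 1) = -3*z + 2
  w + z*(3 - 3*w) - 2 = 0
  z*(3 - 3*w) = 2 - w
  z = (w - 2)/(3*w - 3)
Renaming the variable, T⁻¹(z) = (z - 2)/(3*z - 3).
(Check: ad - bc = 3 ≠ 0, so T is invertible.)

Final answer: (z - 2)/(3*z - 3)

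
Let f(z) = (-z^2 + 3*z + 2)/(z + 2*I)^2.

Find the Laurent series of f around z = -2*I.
Put w = z - (-2*I), i.e. z = w - 2*I. The denominator is w^2, so it suffices to rewrite the numerator in powers of w.

P(z) = -z^2 + 3*z + 2
P(w - 2*I) = 6 - 6*I + (3 + 4*I)*w - w^2

Dividing each term by w^2:
  f = (6 - 6*I)/w^2 + (3 + 4*I)/w - 1

Substituting back w = z + 2*I:
  f(z) = (6 - 6*I)/(z + 2*I)^2 + (3 + 4*I)/(z + 2*I) - 1

The series is finite because the numerator is a polynomial; the negative powers form the principal part, and the coefficient of 1/(z + 2*I) gives Res(f, -2*I) = 3 + 4*I.

Final answer: (6 - 6*I)/(z + 2*I)^2 + (3 + 4*I)/(z + 2*I) - 1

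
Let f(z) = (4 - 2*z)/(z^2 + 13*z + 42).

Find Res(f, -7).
Write f(z) = P(z)/Q(z) with P(z) = 4 - 2*z and Q(z) = z^2 + 13*z + 42.
The denominator factors as Q(z) = (z + 7)*(z + 6), so z = -7 is a simple zero of Q and P is analytic there; z = -7 is therefore a simple pole and
  Res(f, z₀) = P(z₀)/Q'(z₀).

Q'(z) = 2*z + 13, so Q'(-7) = -1.
P(-7) = 18.

Res(f, -7) = (18)/(-1) = -18

Final answer: -18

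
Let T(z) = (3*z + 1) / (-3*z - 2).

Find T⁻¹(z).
(-2*z - 1)/(3*z + 3)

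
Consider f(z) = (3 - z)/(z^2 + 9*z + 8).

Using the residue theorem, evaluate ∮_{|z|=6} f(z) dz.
8*I*pi/7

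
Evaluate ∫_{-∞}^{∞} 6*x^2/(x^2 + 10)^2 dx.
Let f(z) = 6*z^2/(z^2 + 10)^2. The denominator has no real zeros and deg Q - deg P = 2 ≥ 2, so the integral of f over the upper semicircle |z| = R tends to 0 as R → ∞. Closing the contour in the upper half-plane,
  ∫_{-∞}^{∞} f(x) dx = 2πi · Σ Res(f, z_k)  over the poles with Im z_k > 0.

Zeros of the denominator: z^2 + 10 = 0 gives z = ±sqrt(10)*I.
Upper half-plane: z = sqrt(10)*I (a pole of order 2).

Write f(z) = g(z)/(z - sqrt(10)*I)^2 with g(z) = 6*z^2/(z + sqrt(10)*I)^2. For a double pole, Res(f, z₀) = g'(z₀):
  g'(z) = 12*sqrt(10)*I*z/(z + sqrt(10)*I)^3
  Res(f, sqrt(10)*I) = g'(sqrt(10)*I) = -3*sqrt(10)*I/20

∫_{-∞}^{∞} f(x) dx = 2πi · (-3*sqrt(10)*I/20) = 3*sqrt(10)*pi/10

Final answer: 3*sqrt(10)*pi/10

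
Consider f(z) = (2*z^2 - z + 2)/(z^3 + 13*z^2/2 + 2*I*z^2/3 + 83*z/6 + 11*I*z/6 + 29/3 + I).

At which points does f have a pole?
The singularities of f are the zeros of the denominator. Factoring,
  z^3 + 13*z^2/2 + 2*I*z^2/3 + 83*z/6 + 11*I*z/6 + 29/3 + I = (z + 2)*(z + 3 + I)*(z + 3/2 - I/3)
so the candidates are z = -2, z = -3 - I, z = -3/2 + I/3.

Check the numerator P(z) = 2*z^2 - z + 2 at each one:
  P(-2) = 12 ≠ 0, so z = -2 is a (simple) pole.
  P(-3 - I) = 21 + 13*I ≠ 0, so z = -3 - I is a (simple) pole.
  P(-3/2 + I/3) = 70/9 - 7*I/3 ≠ 0, so z = -3/2 + I/3 is a (simple) pole.

Poles of f: {-3 - I, -2, -3/2 + I/3}

Final answer: {-3 - I, -2, -3/2 + I/3}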